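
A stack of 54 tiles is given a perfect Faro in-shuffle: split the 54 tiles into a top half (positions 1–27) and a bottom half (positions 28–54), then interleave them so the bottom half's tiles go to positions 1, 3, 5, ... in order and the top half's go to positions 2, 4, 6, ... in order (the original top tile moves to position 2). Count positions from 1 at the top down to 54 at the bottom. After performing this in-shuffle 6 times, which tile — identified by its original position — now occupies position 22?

Work backwards from position 22, undoing one in-shuffle at a time:
22 ← 11 ← 33 ← 44 ← 22 ← 11 ← 33
So the tile now at position 22 started at position 33.

33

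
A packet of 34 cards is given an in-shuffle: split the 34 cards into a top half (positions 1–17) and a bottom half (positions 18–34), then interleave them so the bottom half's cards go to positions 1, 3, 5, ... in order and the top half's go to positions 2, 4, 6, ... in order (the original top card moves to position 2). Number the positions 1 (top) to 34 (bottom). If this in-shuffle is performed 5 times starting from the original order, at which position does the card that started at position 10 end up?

Track the card's position through each in-shuffle:
10 → 20 → 5 → 10 → 20 → 5

5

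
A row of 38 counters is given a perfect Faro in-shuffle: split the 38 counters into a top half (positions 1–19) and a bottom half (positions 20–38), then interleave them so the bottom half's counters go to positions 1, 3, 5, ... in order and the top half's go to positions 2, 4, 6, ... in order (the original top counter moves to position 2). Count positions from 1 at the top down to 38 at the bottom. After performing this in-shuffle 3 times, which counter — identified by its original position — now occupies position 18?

Work backwards from position 18, undoing one in-shuffle at a time:
18 ← 9 ← 24 ← 12
So the counter now at position 18 started at position 12.

12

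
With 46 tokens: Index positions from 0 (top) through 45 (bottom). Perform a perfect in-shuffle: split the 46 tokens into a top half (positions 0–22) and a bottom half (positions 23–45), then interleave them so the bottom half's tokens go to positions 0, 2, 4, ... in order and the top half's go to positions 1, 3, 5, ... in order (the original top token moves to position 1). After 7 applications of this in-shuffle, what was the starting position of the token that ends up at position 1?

35

Work backwards from position 1, undoing one in-shuffle at a time:
1 ← 0 ← 23 ← 11 ← 5 ← 2 ← 24 ← 35
So the token now at position 1 started at position 35.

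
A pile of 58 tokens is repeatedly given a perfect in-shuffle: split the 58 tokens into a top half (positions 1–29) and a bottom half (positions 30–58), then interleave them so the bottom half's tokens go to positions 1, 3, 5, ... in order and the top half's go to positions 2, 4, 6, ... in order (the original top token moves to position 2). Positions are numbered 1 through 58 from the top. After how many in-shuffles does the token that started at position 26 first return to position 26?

Follow position 26 under repeated in-shuffles:
26 → 52 → 45 → 31 → 3 → 6 → 12 → 24 → ... → 26 (length 58)
It first returns after 58 in-shuffles.

58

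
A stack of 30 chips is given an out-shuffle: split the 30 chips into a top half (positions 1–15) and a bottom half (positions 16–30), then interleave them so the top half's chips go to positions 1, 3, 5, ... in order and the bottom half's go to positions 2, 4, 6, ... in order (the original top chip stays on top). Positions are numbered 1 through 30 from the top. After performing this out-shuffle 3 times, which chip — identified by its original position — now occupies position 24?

Work backwards from position 24, undoing one out-shuffle at a time:
24 ← 27 ← 14 ← 22
So the chip now at position 24 started at position 22.

22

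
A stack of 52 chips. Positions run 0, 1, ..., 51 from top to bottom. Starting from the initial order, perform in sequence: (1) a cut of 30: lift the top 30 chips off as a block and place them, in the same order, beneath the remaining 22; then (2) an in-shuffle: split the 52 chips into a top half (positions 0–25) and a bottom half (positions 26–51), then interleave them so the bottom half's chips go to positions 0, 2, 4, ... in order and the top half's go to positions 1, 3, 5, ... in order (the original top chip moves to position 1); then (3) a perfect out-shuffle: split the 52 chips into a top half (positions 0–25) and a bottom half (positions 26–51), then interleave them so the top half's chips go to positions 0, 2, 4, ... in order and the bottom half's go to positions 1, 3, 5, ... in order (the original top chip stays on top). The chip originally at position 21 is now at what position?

Track the chip from position 21 forward through each operation:
  after op 1 (cut 30): 21 → 43
  after op 2 (in-shuffle): 43 → 34
  after op 3 (out-shuffle): 34 → 17

17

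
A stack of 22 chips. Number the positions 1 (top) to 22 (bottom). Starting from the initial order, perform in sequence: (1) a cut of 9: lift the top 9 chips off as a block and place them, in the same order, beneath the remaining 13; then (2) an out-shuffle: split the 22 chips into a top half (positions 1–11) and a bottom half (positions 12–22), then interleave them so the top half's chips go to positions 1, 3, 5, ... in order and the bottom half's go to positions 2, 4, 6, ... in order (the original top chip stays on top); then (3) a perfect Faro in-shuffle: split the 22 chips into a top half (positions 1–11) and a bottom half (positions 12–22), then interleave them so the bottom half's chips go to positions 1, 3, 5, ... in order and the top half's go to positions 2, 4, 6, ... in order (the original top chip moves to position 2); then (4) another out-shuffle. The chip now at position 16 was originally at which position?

20

Undo the operations in reverse order, starting from position 16:
  undo op 4 (out-shuffle, from bottom half): 16 ← 19
  undo op 3 (in-shuffle, from bottom half): 19 ← 21
  undo op 2 (out-shuffle, from top half): 21 ← 11
  undo op 1 (cut 9): 11 ← 20
So the chip at position 16 came from original position 20.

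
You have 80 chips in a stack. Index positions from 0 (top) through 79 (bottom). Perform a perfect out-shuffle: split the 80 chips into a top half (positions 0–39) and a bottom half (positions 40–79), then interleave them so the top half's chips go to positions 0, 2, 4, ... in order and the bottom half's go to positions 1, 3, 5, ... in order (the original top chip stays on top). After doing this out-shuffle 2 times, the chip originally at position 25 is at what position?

21

Track the chip's position through each out-shuffle:
25 → 50 → 21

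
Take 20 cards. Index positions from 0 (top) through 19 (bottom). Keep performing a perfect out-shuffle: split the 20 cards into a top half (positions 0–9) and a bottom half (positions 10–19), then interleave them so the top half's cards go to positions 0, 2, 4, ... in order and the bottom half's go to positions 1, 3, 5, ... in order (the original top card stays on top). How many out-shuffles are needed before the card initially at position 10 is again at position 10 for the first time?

Follow position 10 under repeated out-shuffles:
10 → 1 → 2 → 4 → 8 → 16 → 13 → 7 → 14 → 9 → 18 → 17 → 15 → 11 → 3 → 6 → 12 → 5 → 10
It first returns after 18 out-shuffles.

18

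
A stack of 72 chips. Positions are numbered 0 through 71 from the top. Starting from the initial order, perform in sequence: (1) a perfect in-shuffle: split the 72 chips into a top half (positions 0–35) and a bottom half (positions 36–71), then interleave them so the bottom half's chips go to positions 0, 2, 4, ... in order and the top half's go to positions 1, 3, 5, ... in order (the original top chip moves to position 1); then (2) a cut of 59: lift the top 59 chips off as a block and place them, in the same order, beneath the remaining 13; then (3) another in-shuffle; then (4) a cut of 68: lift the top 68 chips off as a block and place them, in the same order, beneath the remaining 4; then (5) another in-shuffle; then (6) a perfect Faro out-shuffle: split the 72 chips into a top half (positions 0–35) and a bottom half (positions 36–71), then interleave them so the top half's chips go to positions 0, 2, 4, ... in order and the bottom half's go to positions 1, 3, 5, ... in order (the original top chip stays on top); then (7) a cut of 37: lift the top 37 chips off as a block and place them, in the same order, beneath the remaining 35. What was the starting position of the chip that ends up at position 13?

Undo the operations in reverse order, starting from position 13:
  undo op 7 (cut 37): 13 ← 50
  undo op 6 (out-shuffle, from top half): 50 ← 25
  undo op 5 (in-shuffle, from top half): 25 ← 12
  undo op 4 (cut 68): 12 ← 8
  undo op 3 (in-shuffle, from bottom half): 8 ← 40
  undo op 2 (cut 59): 40 ← 27
  undo op 1 (in-shuffle, from top half): 27 ← 13
So the chip at position 13 came from original position 13.

13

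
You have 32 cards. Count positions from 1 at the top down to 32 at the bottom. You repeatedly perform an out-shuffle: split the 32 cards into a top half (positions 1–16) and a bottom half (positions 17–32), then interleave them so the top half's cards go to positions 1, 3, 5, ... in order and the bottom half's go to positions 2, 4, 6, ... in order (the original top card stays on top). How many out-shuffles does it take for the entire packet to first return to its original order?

The out-shuffle permutes the 32 positions with cycle lengths [1, 1, 5, 5, 5, 5, 5, 5].
Every card is home exactly when every cycle has completed a whole number of laps, i.e. after lcm(1, 5) = 5 out-shuffles.

5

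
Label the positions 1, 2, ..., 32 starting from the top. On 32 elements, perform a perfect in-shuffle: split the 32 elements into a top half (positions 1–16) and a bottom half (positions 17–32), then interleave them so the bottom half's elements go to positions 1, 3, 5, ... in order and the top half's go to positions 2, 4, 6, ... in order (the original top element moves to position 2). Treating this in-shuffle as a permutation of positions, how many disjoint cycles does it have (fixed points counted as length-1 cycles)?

Trace each unvisited position around until it returns:
(1 2 4 8 16 32 31 29 25 17) (3 6 12 24 15 30 27 21 9 18) (5 10 20 7 14 28 23 13 26 19) (11 22)
4 cycles in total.

4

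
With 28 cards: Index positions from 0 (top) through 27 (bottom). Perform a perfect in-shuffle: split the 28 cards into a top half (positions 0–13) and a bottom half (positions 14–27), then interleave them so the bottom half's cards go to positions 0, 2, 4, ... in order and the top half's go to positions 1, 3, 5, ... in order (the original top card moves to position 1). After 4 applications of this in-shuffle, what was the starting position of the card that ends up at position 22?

Work backwards from position 22, undoing one in-shuffle at a time:
22 ← 25 ← 12 ← 20 ← 24
So the card now at position 22 started at position 24.

24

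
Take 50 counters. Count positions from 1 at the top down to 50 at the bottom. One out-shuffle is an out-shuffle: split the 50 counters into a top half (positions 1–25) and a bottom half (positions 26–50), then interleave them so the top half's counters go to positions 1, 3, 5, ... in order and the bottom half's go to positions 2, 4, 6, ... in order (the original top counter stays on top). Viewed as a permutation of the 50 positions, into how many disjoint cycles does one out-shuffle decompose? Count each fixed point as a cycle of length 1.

6

Trace each unvisited position around until it returns:
(1) (2 3 5 9 17 33 ... len 21) (4 7 13 25 49 48 ... len 21) (8 15 29) (22 43 36) (50)
6 cycles in total.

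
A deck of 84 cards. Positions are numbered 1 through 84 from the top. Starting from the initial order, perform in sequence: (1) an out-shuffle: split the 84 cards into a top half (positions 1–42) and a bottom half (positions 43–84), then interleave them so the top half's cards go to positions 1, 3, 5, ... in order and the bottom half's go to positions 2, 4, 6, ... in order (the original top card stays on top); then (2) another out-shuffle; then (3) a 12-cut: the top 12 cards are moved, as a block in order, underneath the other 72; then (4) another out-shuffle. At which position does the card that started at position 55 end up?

Track the card from position 55 forward through each operation:
  after op 1 (out-shuffle): 55 → 26
  after op 2 (out-shuffle): 26 → 51
  after op 3 (cut 12): 51 → 39
  after op 4 (out-shuffle): 39 → 77

77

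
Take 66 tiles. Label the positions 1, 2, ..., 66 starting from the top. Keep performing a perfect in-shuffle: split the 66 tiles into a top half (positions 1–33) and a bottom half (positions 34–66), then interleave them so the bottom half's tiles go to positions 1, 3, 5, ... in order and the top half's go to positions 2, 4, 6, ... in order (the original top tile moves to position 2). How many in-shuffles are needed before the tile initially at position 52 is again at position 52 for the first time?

Follow position 52 under repeated in-shuffles:
52 → 37 → 7 → 14 → 28 → 56 → 45 → 23 → ... → 52 (length 66)
It first returns after 66 in-shuffles.

66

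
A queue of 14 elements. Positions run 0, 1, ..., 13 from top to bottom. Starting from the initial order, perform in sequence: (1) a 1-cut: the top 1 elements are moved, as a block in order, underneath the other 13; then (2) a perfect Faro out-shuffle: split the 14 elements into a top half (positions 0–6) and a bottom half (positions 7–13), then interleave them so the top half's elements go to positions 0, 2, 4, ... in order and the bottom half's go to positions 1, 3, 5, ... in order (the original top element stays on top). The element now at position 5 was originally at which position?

Undo the operations in reverse order, starting from position 5:
  undo op 2 (out-shuffle, from bottom half): 5 ← 9
  undo op 1 (cut 1): 9 ← 10
So the element at position 5 came from original position 10.

10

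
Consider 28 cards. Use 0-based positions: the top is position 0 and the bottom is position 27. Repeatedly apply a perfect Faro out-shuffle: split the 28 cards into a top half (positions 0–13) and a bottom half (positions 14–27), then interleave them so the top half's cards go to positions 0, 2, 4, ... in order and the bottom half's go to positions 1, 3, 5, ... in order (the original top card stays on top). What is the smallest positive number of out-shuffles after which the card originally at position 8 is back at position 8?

Follow position 8 under repeated out-shuffles:
8 → 16 → 5 → 10 → 20 → 13 → 26 → 25 → 23 → 19 → 11 → 22 → 17 → 7 → 14 → 1 → 2 → 4 → 8
It first returns after 18 out-shuffles.

18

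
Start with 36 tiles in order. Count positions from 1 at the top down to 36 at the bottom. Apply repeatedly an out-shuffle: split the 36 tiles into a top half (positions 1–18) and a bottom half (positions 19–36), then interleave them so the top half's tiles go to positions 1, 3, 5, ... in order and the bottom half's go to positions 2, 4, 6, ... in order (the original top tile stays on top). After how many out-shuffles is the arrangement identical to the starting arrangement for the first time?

The out-shuffle permutes the 36 positions with cycle lengths [1, 1, 3, 3, 4, 12, 12].
Every tile is home exactly when every cycle has completed a whole number of laps, i.e. after lcm(1, 3, 4, 12) = 12 out-shuffles.

12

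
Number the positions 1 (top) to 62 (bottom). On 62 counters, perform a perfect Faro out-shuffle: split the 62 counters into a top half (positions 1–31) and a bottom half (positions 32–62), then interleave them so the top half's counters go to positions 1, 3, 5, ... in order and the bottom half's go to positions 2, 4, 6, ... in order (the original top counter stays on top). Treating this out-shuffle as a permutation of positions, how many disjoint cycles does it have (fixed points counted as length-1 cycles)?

3

Trace each unvisited position around until it returns:
(1) (2 3 5 9 17 33 ... len 60) (62)
3 cycles in total.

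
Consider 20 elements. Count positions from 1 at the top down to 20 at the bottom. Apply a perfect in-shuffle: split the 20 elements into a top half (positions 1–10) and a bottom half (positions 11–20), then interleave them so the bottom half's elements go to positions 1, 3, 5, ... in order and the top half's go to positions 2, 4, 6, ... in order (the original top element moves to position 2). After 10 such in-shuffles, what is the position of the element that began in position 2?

11

Track the element's position through each in-shuffle:
2 → 4 → 8 → 16 → 11 → 1 → 2 → 4 → 8 → 16 → 11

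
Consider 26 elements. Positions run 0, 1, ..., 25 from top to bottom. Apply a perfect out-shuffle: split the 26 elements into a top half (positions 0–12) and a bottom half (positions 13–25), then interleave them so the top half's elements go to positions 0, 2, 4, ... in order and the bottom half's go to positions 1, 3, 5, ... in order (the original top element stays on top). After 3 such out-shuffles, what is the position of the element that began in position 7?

6

Track the element's position through each out-shuffle:
7 → 14 → 3 → 6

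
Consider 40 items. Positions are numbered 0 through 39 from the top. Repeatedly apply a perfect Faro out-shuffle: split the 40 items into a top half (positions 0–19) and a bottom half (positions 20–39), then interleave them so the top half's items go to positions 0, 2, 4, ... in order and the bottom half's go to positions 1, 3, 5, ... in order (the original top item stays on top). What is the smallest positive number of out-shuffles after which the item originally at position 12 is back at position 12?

12

Follow position 12 under repeated out-shuffles:
12 → 24 → 9 → 18 → 36 → 33 → 27 → 15 → 30 → 21 → 3 → 6 → 12
It first returns after 12 out-shuffles.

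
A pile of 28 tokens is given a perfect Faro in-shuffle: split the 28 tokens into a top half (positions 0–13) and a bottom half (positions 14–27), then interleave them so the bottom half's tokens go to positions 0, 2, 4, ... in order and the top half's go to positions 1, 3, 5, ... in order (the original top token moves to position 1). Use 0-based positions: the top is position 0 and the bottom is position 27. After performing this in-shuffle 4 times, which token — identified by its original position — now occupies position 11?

Work backwards from position 11, undoing one in-shuffle at a time:
11 ← 5 ← 2 ← 15 ← 7
So the token now at position 11 started at position 7.

7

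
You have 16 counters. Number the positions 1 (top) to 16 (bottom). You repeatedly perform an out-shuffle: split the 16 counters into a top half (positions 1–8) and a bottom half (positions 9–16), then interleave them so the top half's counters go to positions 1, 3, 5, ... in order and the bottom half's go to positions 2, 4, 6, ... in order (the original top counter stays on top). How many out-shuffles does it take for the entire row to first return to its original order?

The out-shuffle permutes the 16 positions with cycle lengths [1, 1, 2, 4, 4, 4].
Every counter is home exactly when every cycle has completed a whole number of laps, i.e. after lcm(1, 2, 4) = 4 out-shuffles.

4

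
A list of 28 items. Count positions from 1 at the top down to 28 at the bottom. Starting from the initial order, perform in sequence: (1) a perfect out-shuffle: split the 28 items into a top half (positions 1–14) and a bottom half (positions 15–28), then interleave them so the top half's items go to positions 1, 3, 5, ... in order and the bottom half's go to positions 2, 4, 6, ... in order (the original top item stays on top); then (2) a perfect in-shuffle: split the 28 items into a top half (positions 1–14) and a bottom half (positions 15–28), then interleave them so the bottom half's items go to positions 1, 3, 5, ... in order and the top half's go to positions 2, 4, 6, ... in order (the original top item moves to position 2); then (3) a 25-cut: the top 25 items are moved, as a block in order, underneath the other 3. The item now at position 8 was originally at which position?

Undo the operations in reverse order, starting from position 8:
  undo op 3 (cut 25): 8 ← 5
  undo op 2 (in-shuffle, from bottom half): 5 ← 17
  undo op 1 (out-shuffle, from top half): 17 ← 9
So the item at position 8 came from original position 9.

9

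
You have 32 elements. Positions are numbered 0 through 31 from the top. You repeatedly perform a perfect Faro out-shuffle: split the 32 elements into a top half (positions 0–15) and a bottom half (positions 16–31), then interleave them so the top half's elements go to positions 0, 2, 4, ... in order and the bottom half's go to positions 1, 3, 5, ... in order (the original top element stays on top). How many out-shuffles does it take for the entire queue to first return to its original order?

5

The out-shuffle permutes the 32 positions with cycle lengths [1, 1, 5, 5, 5, 5, 5, 5].
Every element is home exactly when every cycle has completed a whole number of laps, i.e. after lcm(1, 5) = 5 out-shuffles.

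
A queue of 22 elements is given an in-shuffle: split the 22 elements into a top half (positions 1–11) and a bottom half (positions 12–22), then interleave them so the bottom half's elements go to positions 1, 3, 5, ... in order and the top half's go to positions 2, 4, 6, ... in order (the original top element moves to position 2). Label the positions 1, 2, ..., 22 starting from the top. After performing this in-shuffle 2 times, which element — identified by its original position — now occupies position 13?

9

Work backwards from position 13, undoing one in-shuffle at a time:
13 ← 18 ← 9
So the element now at position 13 started at position 9.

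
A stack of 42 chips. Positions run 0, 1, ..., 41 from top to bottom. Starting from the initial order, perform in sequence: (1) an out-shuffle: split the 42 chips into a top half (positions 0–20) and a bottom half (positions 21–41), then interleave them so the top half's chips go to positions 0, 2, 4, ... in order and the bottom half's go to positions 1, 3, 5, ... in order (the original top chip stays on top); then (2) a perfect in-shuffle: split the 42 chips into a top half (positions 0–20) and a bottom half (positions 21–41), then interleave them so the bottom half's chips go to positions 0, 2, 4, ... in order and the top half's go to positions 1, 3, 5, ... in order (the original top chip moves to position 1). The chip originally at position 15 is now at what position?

Track the chip from position 15 forward through each operation:
  after op 1 (out-shuffle): 15 → 30
  after op 2 (in-shuffle): 30 → 18

18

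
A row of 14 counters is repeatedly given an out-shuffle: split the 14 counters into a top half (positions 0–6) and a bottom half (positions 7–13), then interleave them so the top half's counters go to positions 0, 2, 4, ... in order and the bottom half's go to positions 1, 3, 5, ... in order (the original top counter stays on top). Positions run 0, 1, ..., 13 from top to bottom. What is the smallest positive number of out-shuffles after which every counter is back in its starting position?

12

The out-shuffle permutes the 14 positions with cycle lengths [1, 1, 12].
Every counter is home exactly when every cycle has completed a whole number of laps, i.e. after lcm(1, 12) = 12 out-shuffles.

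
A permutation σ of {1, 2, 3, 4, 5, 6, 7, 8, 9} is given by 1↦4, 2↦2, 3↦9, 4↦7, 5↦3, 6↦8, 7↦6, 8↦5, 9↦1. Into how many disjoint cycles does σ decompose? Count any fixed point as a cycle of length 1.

2

Cycle decomposition: (1 4 7 6 8 5 3 9) (2).
2 cycles.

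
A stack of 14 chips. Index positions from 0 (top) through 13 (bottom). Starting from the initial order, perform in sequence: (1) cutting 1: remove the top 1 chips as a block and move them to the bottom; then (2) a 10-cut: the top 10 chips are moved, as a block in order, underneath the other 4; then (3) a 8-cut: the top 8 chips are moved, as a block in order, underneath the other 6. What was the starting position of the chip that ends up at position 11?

2

Undo the operations in reverse order, starting from position 11:
  undo op 3 (cut 8): 11 ← 5
  undo op 2 (cut 10): 5 ← 1
  undo op 1 (cut 1): 1 ← 2
So the chip at position 11 came from original position 2.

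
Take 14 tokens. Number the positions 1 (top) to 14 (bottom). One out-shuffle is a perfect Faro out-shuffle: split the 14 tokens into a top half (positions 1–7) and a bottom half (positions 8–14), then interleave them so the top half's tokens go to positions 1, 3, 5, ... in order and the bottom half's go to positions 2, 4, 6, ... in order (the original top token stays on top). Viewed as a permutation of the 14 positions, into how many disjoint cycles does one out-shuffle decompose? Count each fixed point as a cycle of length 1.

3

Trace each unvisited position around until it returns:
(1) (2 3 5 9 4 7 ... len 12) (14)
3 cycles in total.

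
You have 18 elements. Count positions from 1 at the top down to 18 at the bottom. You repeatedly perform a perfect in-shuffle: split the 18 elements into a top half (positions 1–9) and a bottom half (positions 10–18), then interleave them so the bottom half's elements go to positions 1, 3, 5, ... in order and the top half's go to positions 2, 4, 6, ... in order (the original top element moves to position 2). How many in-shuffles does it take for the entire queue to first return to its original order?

18

The in-shuffle permutes the 18 positions with cycle lengths [18].
Every element is home exactly when every cycle has completed a whole number of laps, i.e. after lcm(18) = 18 in-shuffles.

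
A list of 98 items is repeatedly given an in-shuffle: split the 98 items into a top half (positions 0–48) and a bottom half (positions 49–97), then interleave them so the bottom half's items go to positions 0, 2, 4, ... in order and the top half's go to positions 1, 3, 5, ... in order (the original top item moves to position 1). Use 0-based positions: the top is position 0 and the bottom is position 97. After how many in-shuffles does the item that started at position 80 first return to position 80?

10

Follow position 80 under repeated in-shuffles:
80 → 62 → 26 → 53 → 8 → 17 → 35 → 71 → 44 → 89 → 80
It first returns after 10 in-shuffles.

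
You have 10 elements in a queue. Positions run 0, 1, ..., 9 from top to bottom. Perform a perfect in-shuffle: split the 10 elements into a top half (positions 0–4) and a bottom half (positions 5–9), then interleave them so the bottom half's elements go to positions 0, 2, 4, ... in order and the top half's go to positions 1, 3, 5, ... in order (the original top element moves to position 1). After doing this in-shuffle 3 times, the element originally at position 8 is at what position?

5

Track the element's position through each in-shuffle:
8 → 6 → 2 → 5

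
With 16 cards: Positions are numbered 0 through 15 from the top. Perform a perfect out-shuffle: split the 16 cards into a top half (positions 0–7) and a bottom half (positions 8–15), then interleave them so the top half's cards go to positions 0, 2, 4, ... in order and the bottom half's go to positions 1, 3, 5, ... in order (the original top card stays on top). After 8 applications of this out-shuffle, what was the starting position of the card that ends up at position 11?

Work backwards from position 11, undoing one out-shuffle at a time:
11 ← 13 ← 14 ← 7 ← 11 ← 13 ← 14 ← 7 ← 11
So the card now at position 11 started at position 11.

11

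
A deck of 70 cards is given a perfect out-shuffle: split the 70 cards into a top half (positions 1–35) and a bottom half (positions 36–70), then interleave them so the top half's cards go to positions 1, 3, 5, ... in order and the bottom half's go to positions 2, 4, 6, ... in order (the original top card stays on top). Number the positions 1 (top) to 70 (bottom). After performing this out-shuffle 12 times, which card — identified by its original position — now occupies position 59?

53

Work backwards from position 59, undoing one out-shuffle at a time:
59 ← 30 ← 50 ← 60 ← 65 ← 33 ← 17 ← 9 ← 5 ← 3 ← 2 ← 36 ← 53
So the card now at position 59 started at position 53.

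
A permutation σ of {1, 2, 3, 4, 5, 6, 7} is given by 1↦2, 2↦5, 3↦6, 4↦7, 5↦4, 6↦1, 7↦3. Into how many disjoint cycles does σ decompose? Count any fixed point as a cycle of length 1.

Cycle decomposition: (1 2 5 4 7 3 6).
1 cycle.

1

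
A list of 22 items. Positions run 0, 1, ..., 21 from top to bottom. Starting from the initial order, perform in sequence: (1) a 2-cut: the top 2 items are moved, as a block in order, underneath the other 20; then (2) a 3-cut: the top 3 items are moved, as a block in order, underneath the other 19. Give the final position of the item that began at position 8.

3

Track the item from position 8 forward through each operation:
  after op 1 (cut 2): 8 → 6
  after op 2 (cut 3): 6 → 3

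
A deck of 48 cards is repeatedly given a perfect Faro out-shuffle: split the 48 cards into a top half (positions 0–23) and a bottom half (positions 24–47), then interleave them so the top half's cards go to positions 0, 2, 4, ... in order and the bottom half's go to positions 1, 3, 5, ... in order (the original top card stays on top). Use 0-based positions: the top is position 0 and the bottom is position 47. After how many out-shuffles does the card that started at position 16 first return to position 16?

23

Follow position 16 under repeated out-shuffles:
16 → 32 → 17 → 34 → 21 → 42 → 37 → 27 → ... → 16 (length 23)
It first returns after 23 out-shuffles.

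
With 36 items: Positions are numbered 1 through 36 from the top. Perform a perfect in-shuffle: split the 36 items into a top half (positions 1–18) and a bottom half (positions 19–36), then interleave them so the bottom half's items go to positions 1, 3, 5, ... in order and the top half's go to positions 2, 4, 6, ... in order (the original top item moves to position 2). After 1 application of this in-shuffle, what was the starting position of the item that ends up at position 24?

Work backwards from position 24, undoing one in-shuffle at a time:
24 ← 12
So the item now at position 24 started at position 12.

12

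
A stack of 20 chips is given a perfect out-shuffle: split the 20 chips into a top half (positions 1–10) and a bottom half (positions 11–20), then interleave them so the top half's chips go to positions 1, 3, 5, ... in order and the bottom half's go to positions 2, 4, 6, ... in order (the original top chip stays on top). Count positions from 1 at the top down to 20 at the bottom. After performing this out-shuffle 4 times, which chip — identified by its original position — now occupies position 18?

Work backwards from position 18, undoing one out-shuffle at a time:
18 ← 19 ← 10 ← 15 ← 8
So the chip now at position 18 started at position 8.

8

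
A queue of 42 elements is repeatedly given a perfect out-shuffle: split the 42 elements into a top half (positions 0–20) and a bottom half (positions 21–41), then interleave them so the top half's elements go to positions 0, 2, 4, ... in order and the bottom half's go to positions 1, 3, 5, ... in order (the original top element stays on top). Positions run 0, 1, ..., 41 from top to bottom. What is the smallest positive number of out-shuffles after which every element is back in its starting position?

20

The out-shuffle permutes the 42 positions with cycle lengths [1, 1, 20, 20].
Every element is home exactly when every cycle has completed a whole number of laps, i.e. after lcm(1, 20) = 20 out-shuffles.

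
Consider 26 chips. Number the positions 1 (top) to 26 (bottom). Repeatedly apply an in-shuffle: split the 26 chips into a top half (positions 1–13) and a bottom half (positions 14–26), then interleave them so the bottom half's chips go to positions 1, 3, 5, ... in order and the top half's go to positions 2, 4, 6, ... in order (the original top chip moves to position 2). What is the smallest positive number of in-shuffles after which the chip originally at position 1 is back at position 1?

18

Follow position 1 under repeated in-shuffles:
1 → 2 → 4 → 8 → 16 → 5 → 10 → 20 → 13 → 26 → 25 → 23 → 19 → 11 → 22 → 17 → 7 → 14 → 1
It first returns after 18 in-shuffles.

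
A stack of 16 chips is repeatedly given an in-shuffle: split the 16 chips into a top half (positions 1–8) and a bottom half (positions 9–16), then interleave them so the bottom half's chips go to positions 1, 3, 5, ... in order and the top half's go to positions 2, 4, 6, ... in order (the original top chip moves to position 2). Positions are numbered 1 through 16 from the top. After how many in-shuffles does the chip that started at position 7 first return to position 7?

Follow position 7 under repeated in-shuffles:
7 → 14 → 11 → 5 → 10 → 3 → 6 → 12 → 7
It first returns after 8 in-shuffles.

8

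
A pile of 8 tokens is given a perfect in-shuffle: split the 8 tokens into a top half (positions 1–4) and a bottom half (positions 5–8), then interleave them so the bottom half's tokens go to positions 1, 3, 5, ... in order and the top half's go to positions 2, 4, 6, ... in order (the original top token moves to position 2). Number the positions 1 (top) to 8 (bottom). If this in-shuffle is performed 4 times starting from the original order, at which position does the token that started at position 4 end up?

Track the token's position through each in-shuffle:
4 → 8 → 7 → 5 → 1

1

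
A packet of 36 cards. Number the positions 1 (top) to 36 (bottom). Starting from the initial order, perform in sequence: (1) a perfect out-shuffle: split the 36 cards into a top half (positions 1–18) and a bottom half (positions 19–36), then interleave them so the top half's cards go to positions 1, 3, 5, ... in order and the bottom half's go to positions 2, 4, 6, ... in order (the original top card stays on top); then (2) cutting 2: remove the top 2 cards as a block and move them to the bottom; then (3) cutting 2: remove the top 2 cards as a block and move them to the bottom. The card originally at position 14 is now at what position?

Track the card from position 14 forward through each operation:
  after op 1 (out-shuffle): 14 → 27
  after op 2 (cut 2): 27 → 25
  after op 3 (cut 2): 25 → 23

23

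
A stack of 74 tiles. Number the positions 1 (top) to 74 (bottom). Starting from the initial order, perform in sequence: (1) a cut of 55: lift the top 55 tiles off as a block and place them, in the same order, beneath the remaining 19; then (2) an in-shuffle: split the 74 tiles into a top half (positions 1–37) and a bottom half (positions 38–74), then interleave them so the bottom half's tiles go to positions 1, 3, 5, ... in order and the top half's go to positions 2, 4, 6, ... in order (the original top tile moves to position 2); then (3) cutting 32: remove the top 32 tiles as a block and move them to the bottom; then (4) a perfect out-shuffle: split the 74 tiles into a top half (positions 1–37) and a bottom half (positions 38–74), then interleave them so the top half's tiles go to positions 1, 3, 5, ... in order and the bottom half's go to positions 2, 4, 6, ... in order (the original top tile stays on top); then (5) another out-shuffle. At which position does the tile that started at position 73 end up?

13

Track the tile from position 73 forward through each operation:
  after op 1 (cut 55): 73 → 18
  after op 2 (in-shuffle): 18 → 36
  after op 3 (cut 32): 36 → 4
  after op 4 (out-shuffle): 4 → 7
  after op 5 (out-shuffle): 7 → 13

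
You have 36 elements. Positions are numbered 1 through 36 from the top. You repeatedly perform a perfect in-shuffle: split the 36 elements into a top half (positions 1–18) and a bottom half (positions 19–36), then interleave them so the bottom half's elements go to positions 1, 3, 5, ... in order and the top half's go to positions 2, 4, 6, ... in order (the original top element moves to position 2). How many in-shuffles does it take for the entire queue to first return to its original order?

36

The in-shuffle permutes the 36 positions with cycle lengths [36].
Every element is home exactly when every cycle has completed a whole number of laps, i.e. after lcm(36) = 36 in-shuffles.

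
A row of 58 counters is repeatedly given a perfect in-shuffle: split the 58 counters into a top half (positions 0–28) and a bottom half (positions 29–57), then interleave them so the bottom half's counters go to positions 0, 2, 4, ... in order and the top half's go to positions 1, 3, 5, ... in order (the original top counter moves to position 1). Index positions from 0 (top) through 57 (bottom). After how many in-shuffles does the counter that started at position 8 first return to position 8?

Follow position 8 under repeated in-shuffles:
8 → 17 → 35 → 12 → 25 → 51 → 44 → 30 → ... → 8 (length 58)
It first returns after 58 in-shuffles.

58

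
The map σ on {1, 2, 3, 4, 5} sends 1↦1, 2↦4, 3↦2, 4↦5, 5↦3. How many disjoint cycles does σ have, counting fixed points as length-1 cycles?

2

Cycle decomposition: (1) (2 4 5 3).
2 cycles.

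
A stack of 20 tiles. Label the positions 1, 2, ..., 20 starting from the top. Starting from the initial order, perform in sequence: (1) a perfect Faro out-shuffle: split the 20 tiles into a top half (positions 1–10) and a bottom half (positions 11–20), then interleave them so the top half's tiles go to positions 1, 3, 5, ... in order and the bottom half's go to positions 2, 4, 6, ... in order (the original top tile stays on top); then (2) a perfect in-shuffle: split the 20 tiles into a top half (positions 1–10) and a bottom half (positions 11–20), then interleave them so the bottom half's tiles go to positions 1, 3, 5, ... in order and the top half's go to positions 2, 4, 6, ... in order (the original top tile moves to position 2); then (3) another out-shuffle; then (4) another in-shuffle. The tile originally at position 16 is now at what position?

Track the tile from position 16 forward through each operation:
  after op 1 (out-shuffle): 16 → 12
  after op 2 (in-shuffle): 12 → 3
  after op 3 (out-shuffle): 3 → 5
  after op 4 (in-shuffle): 5 → 10

10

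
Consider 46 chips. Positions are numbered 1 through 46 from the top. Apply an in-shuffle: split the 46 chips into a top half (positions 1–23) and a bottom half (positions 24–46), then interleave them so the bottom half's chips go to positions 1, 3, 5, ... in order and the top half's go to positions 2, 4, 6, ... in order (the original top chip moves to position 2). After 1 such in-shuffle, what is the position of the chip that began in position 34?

Track the chip's position through each in-shuffle:
34 → 21

21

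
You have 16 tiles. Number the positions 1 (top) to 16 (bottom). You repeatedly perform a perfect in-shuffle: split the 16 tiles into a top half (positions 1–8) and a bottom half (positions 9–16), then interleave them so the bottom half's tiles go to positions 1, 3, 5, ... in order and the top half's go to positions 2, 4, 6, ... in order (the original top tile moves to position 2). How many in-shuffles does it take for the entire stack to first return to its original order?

8

The in-shuffle permutes the 16 positions with cycle lengths [8, 8].
Every tile is home exactly when every cycle has completed a whole number of laps, i.e. after lcm(8) = 8 in-shuffles.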